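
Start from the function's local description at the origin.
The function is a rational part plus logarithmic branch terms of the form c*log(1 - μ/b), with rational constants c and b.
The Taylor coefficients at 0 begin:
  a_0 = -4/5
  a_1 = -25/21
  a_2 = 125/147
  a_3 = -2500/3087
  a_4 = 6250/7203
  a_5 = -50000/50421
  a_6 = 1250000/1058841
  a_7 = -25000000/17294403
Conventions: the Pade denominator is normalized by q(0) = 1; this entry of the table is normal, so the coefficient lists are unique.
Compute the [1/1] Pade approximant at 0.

The Pade approximant has numerator coefficients [-4/5, -37/21]; denominator coefficients [1, 5/7].

Taylor coefficients needed (read off): a_0 = -4/5, a_1 = -25/21, a_2 = 125/147.
Write the denominator as Q(μ) = 1 + q1*μ. Requiring Q*f - P = O(μ^3) with deg P <= 1 kills the coefficients of μ^2..μ^2 in Q*f:
  μ^2: a_2 + q1*a_1 = 0, i.e. 125/147 + (-25/21)*q1 = 0.
Solving this linear system: q1 = 5/7.
The numerator is Q*f truncated at degree 1: P0 = a_0 = -4/5; P1 = a_1 + q1*a_0 = -37/21.


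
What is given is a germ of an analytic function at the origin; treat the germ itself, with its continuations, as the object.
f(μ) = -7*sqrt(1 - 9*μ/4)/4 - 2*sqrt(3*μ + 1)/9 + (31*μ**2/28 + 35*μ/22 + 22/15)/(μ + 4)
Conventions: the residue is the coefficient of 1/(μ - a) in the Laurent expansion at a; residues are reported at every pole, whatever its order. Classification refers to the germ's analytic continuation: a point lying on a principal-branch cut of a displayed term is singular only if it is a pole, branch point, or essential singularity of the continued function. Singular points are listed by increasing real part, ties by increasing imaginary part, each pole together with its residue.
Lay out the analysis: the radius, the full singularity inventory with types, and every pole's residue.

Radius of convergence at 0: 1/3.
At -4: a pole of order 1; residue 14804/1155.
At -1/3: an algebraic (square-root) branch point.
At 4/9: an algebraic (square-root) branch point.

Denominator factor (μ + 4): pole of order 1 at -4, modulus 4.
Branch term (-2/9)*sqrt(1 - μ/(-1/3)): its argument vanishes at μ = -1/3, a square-root branch point, modulus 1/3.
Branch term (-7/4)*sqrt(1 - μ/(4/9)): its argument vanishes at μ = 4/9, a square-root branch point, modulus 4/9.
The radius of convergence is the smallest modulus among the singular points: 1/3.
The branch terms are analytic at -4 and contribute nothing to the residue; only the rational part matters.
At the order-1 pole -4 set g(μ) = (μ - (-4))*(rational part) = 31*μ**2/28 + 35*μ/22 + 22/15.
Simple pole: residue = g(a) at a = -4, which is 14804/1155.
List the singular points by increasing real part (a conjugate pair: the negative imaginary part first).


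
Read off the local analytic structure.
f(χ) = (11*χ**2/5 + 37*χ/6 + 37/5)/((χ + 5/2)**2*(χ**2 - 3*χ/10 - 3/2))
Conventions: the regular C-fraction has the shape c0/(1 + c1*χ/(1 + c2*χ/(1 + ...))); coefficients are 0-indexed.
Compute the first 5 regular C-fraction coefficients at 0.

Taylor coefficients (expand at 0): a_0 = -296/375, a_1 = 148/1125, a_2 = -17996/28125, a_3 = 122236/421875, a_4 = -1117556/2109375.
c0 = a_0 = -296/375. Peel one level at a time: if S = 1 + c*χ/S' with S'(0) = 1, then c is the χ-coefficient of S and S' = c*χ/(S - 1).
S_1 = c0/f = 1 + (1/6)*χ + (-26069/33300)*χ^2 + ...; c1 = 1/6.
S_2 = c1*χ/(S_1 - 1) = 1 + (26069/5550)*χ + (55069588/2566875)*χ^2 + ...; c2 = 26069/5550.
S_3 = c2*χ/(S_2 - 1) = 1 + (-110139176/24113825)*χ + (43885895608/628623303925)*χ^2 + ...; c3 = -110139176/24113825.
S_4 = c3*χ/(S_3 - 1) = 1 + (5485736951/358902272393)*χ + ...; c4 = 5485736951/358902272393.

The regular C-fraction coefficients are [-296/375, 1/6, 26069/5550, -110139176/24113825, 5485736951/358902272393].


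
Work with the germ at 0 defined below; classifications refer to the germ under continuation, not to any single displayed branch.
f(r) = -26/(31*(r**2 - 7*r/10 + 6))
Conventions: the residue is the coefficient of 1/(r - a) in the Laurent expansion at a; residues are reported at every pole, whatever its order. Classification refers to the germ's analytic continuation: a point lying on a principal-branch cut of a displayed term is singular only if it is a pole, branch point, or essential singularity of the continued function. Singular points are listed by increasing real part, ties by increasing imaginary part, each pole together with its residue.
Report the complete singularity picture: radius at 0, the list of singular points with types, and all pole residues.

Denominator factor (r**2 - 7*r/10 + 6): discriminant -2351/100, complex-conjugate roots (7/20) + ((1/20)*sqrt(2351))*i and (7/20) - ((1/20)*sqrt(2351))*i; poles of order 1, moduli sqrt(6) and sqrt(6).
The radius of convergence is the smallest modulus among the singular points: sqrt(6).
The factor r**2 - 7*r/10 + 6 splits as (r - a)(r - a') with a = (7/20) - ((1/20)*sqrt(2351))*i, a' = (7/20) + ((1/20)*sqrt(2351))*i. At the order-1 pole a set g(r) = (r - a)*f(r) = [-26/31] / (r - a').
Simple pole: residue = g(a) at a = (7/20) - ((1/20)*sqrt(2351))*i, which is -((260/72881)*sqrt(2351))*i.
The factor r**2 - 7*r/10 + 6 splits as (r - a)(r - a') with a = (7/20) + ((1/20)*sqrt(2351))*i, a' = (7/20) - ((1/20)*sqrt(2351))*i. At the order-1 pole a set g(r) = (r - a)*f(r) = [-26/31] / (r - a').
Simple pole: residue = g(a) at a = (7/20) + ((1/20)*sqrt(2351))*i, which is ((260/72881)*sqrt(2351))*i.
List the singular points by increasing real part (a conjugate pair: the negative imaginary part first).

Radius of convergence at 0: sqrt(6).
At (7/20) - ((1/20)*sqrt(2351))*i: a pole of order 1; residue -((260/72881)*sqrt(2351))*i.
At (7/20) + ((1/20)*sqrt(2351))*i: a pole of order 1; residue ((260/72881)*sqrt(2351))*i.


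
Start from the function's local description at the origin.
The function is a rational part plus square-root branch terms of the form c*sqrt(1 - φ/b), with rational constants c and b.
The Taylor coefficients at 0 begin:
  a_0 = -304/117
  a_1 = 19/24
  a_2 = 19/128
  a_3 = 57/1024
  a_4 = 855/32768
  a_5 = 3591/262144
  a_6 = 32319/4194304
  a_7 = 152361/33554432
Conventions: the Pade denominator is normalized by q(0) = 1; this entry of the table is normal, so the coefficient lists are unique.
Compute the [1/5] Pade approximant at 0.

Taylor coefficients needed (read off): a_0 = -304/117, a_1 = 19/24, a_2 = 19/128, a_3 = 57/1024, a_4 = 855/32768, a_5 = 3591/262144, a_6 = 32319/4194304.
Write the denominator as Q(φ) = 1 + q1*φ + q2*φ^2 + q3*φ^3 + q4*φ^4 + q5*φ^5. Requiring Q*f - P = O(φ^7) with deg P <= 1 kills the coefficients of φ^2..φ^6 in Q*f:
  φ^2: a_2 + q1*a_1 + q2*a_0 = 0, i.e. 19/128 + (19/24)*q1 + (-304/117)*q2 = 0.
  φ^3: a_3 + q1*a_2 + q2*a_1 + q3*a_0 = 0, i.e. 57/1024 + (19/128)*q1 + (19/24)*q2 + (-304/117)*q3 = 0.
  φ^4: a_4 + q1*a_3 + q2*a_2 + q3*a_1 + q4*a_0 = 0, i.e. 855/32768 + (57/1024)*q1 + (19/128)*q2 + (19/24)*q3 + (-304/117)*q4 = 0.
  φ^5: a_5 + q1*a_4 + q2*a_3 + q3*a_2 + q4*a_1 + q5*a_0 = 0, i.e. 3591/262144 + (855/32768)*q1 + (57/1024)*q2 + (19/128)*q3 + (19/24)*q4 + (-304/117)*q5 = 0.
  φ^6: a_6 + q1*a_5 + q2*a_4 + q3*a_3 + q4*a_2 + q5*a_1 = 0, i.e. 32319/4194304 + (3591/262144)*q1 + (855/32768)*q2 + (57/1024)*q3 + (19/128)*q4 + (19/24)*q5 = 0.
Solving this linear system: q1 = -626265/1849264, q2 = -1362699/29588224, q3 = -2830113/236705792, q4 = -26412399/7574585344, q5 = -52164567/60596682752.
The numerator is Q*f truncated at degree 1: P0 = a_0 = -304/117; P1 = a_1 + q1*a_0 = 60278773/36060648.

The Pade approximant has numerator coefficients [-304/117, 60278773/36060648]; denominator coefficients [1, -626265/1849264, -1362699/29588224, -2830113/236705792, -26412399/7574585344, -52164567/60596682752].


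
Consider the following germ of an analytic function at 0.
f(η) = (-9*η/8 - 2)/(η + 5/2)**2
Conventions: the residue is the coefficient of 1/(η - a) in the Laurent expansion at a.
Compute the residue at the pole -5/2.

At the order-2 pole -5/2 set g(η) = (η - (-5/2))^2*f(η) = -9*η/8 - 2.
Order-2 pole: residue = g'(a); g'(-5/2) = -9/8, so the residue is -9/8.

The residue is -9/8.


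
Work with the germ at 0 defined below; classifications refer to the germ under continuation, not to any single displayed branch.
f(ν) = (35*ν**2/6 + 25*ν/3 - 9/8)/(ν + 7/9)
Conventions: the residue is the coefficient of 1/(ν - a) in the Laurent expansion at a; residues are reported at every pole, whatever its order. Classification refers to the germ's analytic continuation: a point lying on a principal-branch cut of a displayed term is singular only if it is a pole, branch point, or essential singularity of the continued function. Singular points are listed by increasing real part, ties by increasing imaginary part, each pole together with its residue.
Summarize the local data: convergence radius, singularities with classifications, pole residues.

Denominator factor (ν + 7/9): pole of order 1 at -7/9, modulus 7/9.
The radius of convergence is the smallest modulus among the singular points: 7/9.
At the order-1 pole -7/9 set g(ν) = (ν - (-7/9))*f(ν) = 35*ν**2/6 + 25*ν/3 - 9/8.
Simple pole: residue = g(a) at a = -7/9, which is -7927/1944.

Radius of convergence at 0: 7/9.
At -7/9: a pole of order 1; residue -7927/1944.


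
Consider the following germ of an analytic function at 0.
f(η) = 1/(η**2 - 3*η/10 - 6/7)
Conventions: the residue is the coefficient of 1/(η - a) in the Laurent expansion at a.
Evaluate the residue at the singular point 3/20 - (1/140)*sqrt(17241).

The factor η**2 - 3*η/10 - 6/7 splits as (η - a)(η - a') with a = 3/20 - (1/140)*sqrt(17241), a' = 3/20 + (1/140)*sqrt(17241). At the order-1 pole a set g(η) = (η - a)*f(η) = [1] / (η - a').
Simple pole: residue = g(a) at a = 3/20 - (1/140)*sqrt(17241), which is -(10/2463)*sqrt(17241).

The residue is -(10/2463)*sqrt(17241).


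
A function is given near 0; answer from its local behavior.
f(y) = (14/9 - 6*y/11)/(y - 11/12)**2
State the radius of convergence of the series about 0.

Denominator factor (y - 11/12)^2: pole of order 2 at 11/12, modulus 11/12.
The radius of convergence is the smallest modulus among the singular points: 11/12.

The radius of convergence is 11/12.


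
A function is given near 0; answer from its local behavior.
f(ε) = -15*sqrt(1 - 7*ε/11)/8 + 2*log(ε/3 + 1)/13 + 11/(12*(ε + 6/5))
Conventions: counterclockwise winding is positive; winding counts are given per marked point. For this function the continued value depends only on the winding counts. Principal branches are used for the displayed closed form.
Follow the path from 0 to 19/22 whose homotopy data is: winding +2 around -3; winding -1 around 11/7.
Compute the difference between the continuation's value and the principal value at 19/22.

The rational part is single-valued and drops out of the difference; each branch term changes only by its own monodromy.
(-15/8)*sqrt(1 - ε/(11/7)): winding -1 is odd, the square root flips sign, contributing -2*(-15/8)*sqrt(1 - (19/22)/(11/7)) = -2*(-15/8)*sqrt(109/242) = (15/88)*sqrt(218).
(2/13)*log(1 - ε/(-3)): each positive loop around -3 adds 2*pi*i to the log, so winding +2 contributes (2/13)*(2)*2*pi*i = (8/13)*pi*i.
Summing the contributions at ε = 19/22 gives ((15/88)*sqrt(218)) + ((8/13)*pi)*i.

Continued minus principal equals ((15/88)*sqrt(218)) + ((8/13)*pi)*i.


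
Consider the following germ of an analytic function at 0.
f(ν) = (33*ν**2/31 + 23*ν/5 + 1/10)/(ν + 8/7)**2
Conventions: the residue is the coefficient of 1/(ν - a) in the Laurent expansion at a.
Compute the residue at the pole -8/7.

The residue is 2351/1085.

At the order-2 pole -8/7 set g(ν) = (ν - (-8/7))^2*f(ν) = 33*ν**2/31 + 23*ν/5 + 1/10.
Order-2 pole: residue = g'(a); g'(-8/7) = 2351/1085, so the residue is 2351/1085.


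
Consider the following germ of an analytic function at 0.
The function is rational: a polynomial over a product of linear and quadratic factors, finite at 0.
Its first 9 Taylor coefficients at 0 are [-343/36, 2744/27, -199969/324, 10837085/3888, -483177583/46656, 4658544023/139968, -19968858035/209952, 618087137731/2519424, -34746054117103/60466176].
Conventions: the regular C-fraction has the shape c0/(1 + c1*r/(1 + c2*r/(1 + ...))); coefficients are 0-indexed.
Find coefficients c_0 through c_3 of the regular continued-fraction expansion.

The regular C-fraction coefficients are [-343/36, 32/3, -147/32, 461/224].

Taylor coefficients (read off): a_0 = -343/36, a_1 = 2744/27, a_2 = -199969/324, a_3 = 10837085/3888.
c0 = a_0 = -343/36. Peel one level at a time: if S = 1 + c*r/S' with S'(0) = 1, then c is the r-coefficient of S and S' = c*r/(S - 1).
S_1 = c0/f = 1 + (32/3)*r + (49)*r^2 + ...; c1 = 32/3.
S_2 = c1*r/(S_1 - 1) = 1 + (-147/32)*r + (9681/1024)*r^2 + ...; c2 = -147/32.
S_3 = c2*r/(S_2 - 1) = 1 + (461/224)*r + ...; c3 = 461/224.


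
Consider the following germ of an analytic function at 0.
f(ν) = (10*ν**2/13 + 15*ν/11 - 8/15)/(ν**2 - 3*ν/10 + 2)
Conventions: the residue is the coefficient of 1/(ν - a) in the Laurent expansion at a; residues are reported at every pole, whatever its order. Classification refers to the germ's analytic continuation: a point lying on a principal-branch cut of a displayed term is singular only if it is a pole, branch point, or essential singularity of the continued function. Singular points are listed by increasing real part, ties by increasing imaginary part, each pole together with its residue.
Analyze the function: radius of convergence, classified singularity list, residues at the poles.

Radius of convergence at 0: sqrt(2).
At (3/20) - ((1/20)*sqrt(791))*i: a pole of order 1; residue (114/143) - ((7862/339339)*sqrt(791))*i.
At (3/20) + ((1/20)*sqrt(791))*i: a pole of order 1; residue (114/143) + ((7862/339339)*sqrt(791))*i.

Denominator factor (ν**2 - 3*ν/10 + 2): discriminant -791/100, complex-conjugate roots (3/20) + ((1/20)*sqrt(791))*i and (3/20) - ((1/20)*sqrt(791))*i; poles of order 1, moduli sqrt(2) and sqrt(2).
The radius of convergence is the smallest modulus among the singular points: sqrt(2).
The factor ν**2 - 3*ν/10 + 2 splits as (ν - a)(ν - a') with a = (3/20) - ((1/20)*sqrt(791))*i, a' = (3/20) + ((1/20)*sqrt(791))*i. At the order-1 pole a set g(ν) = (ν - a)*f(ν) = [10*ν**2/13 + 15*ν/11 - 8/15] / (ν - a').
Simple pole: residue = g(a) at a = (3/20) - ((1/20)*sqrt(791))*i, which is (114/143) - ((7862/339339)*sqrt(791))*i.
The factor ν**2 - 3*ν/10 + 2 splits as (ν - a)(ν - a') with a = (3/20) + ((1/20)*sqrt(791))*i, a' = (3/20) - ((1/20)*sqrt(791))*i. At the order-1 pole a set g(ν) = (ν - a)*f(ν) = [10*ν**2/13 + 15*ν/11 - 8/15] / (ν - a').
Simple pole: residue = g(a) at a = (3/20) + ((1/20)*sqrt(791))*i, which is (114/143) + ((7862/339339)*sqrt(791))*i.
List the singular points by increasing real part (a conjugate pair: the negative imaginary part first).


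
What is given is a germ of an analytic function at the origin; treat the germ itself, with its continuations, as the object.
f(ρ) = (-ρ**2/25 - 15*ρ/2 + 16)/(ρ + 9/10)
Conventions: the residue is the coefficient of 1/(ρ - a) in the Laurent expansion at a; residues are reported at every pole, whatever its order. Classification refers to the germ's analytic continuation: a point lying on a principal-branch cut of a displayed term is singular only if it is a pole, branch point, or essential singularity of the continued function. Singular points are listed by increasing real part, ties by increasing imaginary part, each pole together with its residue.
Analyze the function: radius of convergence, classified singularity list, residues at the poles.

Denominator factor (ρ + 9/10): pole of order 1 at -9/10, modulus 9/10.
The radius of convergence is the smallest modulus among the singular points: 9/10.
At the order-1 pole -9/10 set g(ρ) = (ρ - (-9/10))*f(ρ) = -ρ**2/25 - 15*ρ/2 + 16.
Simple pole: residue = g(a) at a = -9/10, which is 28397/1250.

Radius of convergence at 0: 9/10.
At -9/10: a pole of order 1; residue 28397/1250.


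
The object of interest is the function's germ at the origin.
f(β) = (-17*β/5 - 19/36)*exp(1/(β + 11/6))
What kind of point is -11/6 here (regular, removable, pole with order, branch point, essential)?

The point is an essential singularity.

The exponent 1/(β - (-11/6)) has a pole at -11/6, so exp(1/(β - (-11/6))) takes every nonzero value near it: an essential singularity (not a pole of any order).


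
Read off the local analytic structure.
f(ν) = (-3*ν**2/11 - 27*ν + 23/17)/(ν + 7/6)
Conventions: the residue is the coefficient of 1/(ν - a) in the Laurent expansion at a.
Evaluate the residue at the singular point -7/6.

At the order-1 pole -7/6 set g(ν) = (ν - (-7/6))*f(ν) = -3*ν**2/11 - 27*ν + 23/17.
Simple pole: residue = g(a) at a = -7/6, which is 72889/2244.

The residue is 72889/2244.


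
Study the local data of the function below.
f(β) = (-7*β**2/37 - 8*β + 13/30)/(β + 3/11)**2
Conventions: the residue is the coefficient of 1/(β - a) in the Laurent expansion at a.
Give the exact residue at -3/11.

At the order-2 pole -3/11 set g(β) = (β - (-3/11))^2*f(β) = -7*β**2/37 - 8*β + 13/30.
Order-2 pole: residue = g'(a); g'(-3/11) = -3214/407, so the residue is -3214/407.

The residue is -3214/407.


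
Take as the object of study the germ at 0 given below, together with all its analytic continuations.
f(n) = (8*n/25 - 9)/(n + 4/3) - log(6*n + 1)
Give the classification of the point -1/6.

The point is a logarithmic branch point.

The term (-1)*log(1 - n/(-1/6)) has argument 1 - -1/6/(-1/6) = 0 at -1/6: a logarithmic (infinitely-sheeted) branch point; the remaining terms are analytic or single-valued there.


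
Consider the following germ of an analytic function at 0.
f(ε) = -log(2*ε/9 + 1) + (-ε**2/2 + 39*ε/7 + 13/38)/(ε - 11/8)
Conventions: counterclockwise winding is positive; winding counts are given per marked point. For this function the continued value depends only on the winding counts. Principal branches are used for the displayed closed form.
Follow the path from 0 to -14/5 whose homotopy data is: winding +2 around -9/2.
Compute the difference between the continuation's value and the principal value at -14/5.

Continued minus principal equals -(4)*pi*i.

The rational part is single-valued and drops out of the difference; each branch term changes only by its own monodromy.
(-1)*log(1 - ε/(-9/2)): each positive loop around -9/2 adds 2*pi*i to the log, so winding +2 contributes (-1)*(2)*2*pi*i = -(4)*pi*i.
Summing the contributions at ε = -14/5 gives -(4)*pi*i.


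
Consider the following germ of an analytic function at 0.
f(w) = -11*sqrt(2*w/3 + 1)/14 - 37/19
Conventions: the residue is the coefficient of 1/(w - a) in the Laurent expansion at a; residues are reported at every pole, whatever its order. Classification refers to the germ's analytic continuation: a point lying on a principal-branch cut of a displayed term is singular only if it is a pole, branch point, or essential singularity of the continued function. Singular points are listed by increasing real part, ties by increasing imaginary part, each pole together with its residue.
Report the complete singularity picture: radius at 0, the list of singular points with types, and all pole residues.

Branch term (-11/14)*sqrt(1 - w/(-3/2)): its argument vanishes at w = -3/2, a square-root branch point, modulus 3/2.
The radius of convergence is the smallest modulus among the singular points: 3/2.

Radius of convergence at 0: 3/2.
At -3/2: an algebraic (square-root) branch point.


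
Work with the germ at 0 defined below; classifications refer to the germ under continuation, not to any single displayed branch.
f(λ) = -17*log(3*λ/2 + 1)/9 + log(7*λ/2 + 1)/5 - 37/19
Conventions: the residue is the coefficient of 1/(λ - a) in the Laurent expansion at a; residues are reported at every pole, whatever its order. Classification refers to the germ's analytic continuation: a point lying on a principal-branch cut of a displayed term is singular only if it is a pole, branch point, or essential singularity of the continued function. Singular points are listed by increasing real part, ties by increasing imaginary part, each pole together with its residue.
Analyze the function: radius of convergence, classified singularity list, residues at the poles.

Radius of convergence at 0: 2/7.
At -2/3: a logarithmic branch point.
At -2/7: a logarithmic branch point.

Branch term (1/5)*log(1 - λ/(-2/7)): its argument vanishes at λ = -2/7, a logarithmic branch point, modulus 2/7.
Branch term (-17/9)*log(1 - λ/(-2/3)): its argument vanishes at λ = -2/3, a logarithmic branch point, modulus 2/3.
The radius of convergence is the smallest modulus among the singular points: 2/7.
List the singular points by increasing real part (a conjugate pair: the negative imaginary part first).


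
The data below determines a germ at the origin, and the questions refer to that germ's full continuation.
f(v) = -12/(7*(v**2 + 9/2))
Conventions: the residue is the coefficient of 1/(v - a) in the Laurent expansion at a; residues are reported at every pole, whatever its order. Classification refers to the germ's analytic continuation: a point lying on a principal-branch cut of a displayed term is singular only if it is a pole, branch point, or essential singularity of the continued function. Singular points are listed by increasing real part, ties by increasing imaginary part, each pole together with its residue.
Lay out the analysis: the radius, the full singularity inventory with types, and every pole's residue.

Radius of convergence at 0: (3/2)*sqrt(2).
At -((3/2)*sqrt(2))*i: a pole of order 1; residue -((2/7)*sqrt(2))*i.
At ((3/2)*sqrt(2))*i: a pole of order 1; residue ((2/7)*sqrt(2))*i.

Denominator factor (v**2 + 9/2): discriminant -18, complex-conjugate roots ((3/2)*sqrt(2))*i and -((3/2)*sqrt(2))*i; poles of order 1, moduli (3/2)*sqrt(2) and (3/2)*sqrt(2).
The radius of convergence is the smallest modulus among the singular points: (3/2)*sqrt(2).
The factor v**2 + 9/2 splits as (v - a)(v - a') with a = -((3/2)*sqrt(2))*i, a' = ((3/2)*sqrt(2))*i. At the order-1 pole a set g(v) = (v - a)*f(v) = [-12/7] / (v - a').
Simple pole: residue = g(a) at a = -((3/2)*sqrt(2))*i, which is -((2/7)*sqrt(2))*i.
The factor v**2 + 9/2 splits as (v - a)(v - a') with a = ((3/2)*sqrt(2))*i, a' = -((3/2)*sqrt(2))*i. At the order-1 pole a set g(v) = (v - a)*f(v) = [-12/7] / (v - a').
Simple pole: residue = g(a) at a = ((3/2)*sqrt(2))*i, which is ((2/7)*sqrt(2))*i.
List the singular points by increasing real part (a conjugate pair: the negative imaginary part first).


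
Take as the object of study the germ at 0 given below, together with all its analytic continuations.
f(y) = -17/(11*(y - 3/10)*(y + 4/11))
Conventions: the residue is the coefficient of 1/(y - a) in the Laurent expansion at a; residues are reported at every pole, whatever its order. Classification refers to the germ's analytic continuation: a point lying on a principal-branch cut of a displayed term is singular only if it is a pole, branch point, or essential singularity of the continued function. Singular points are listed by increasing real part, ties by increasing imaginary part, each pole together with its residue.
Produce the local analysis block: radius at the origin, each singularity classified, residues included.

Denominator factor (y + 4/11): pole of order 1 at -4/11, modulus 4/11.
Denominator factor (y - 3/10): pole of order 1 at 3/10, modulus 3/10.
The radius of convergence is the smallest modulus among the singular points: 3/10.
At the order-1 pole -4/11 set g(y) = (y - (-4/11))*f(y) = -17/(11*(y - 3/10)).
Simple pole: residue = g(a) at a = -4/11, which is 170/73.
At the order-1 pole 3/10 set g(y) = (y - (3/10))*f(y) = -17/(11*(y + 4/11)).
Simple pole: residue = g(a) at a = 3/10, which is -170/73.
List the singular points by increasing real part (a conjugate pair: the negative imaginary part first).

Radius of convergence at 0: 3/10.
At -4/11: a pole of order 1; residue 170/73.
At 3/10: a pole of order 1; residue -170/73.


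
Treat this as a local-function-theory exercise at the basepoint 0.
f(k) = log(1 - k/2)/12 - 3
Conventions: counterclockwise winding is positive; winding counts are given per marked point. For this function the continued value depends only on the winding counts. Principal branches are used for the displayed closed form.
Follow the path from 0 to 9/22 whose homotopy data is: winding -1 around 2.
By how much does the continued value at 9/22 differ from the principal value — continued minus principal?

Continued minus principal equals -(1/6)*pi*i.

The rational part is single-valued and drops out of the difference; each branch term changes only by its own monodromy.
(1/12)*log(1 - k/(2)): each positive loop around 2 adds 2*pi*i to the log, so winding -1 contributes (1/12)*(-1)*2*pi*i = -(1/6)*pi*i.
Summing the contributions at k = 9/22 gives -(1/6)*pi*i.


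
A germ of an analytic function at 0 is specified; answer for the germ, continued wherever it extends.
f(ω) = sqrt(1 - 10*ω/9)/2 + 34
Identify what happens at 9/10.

The point is an algebraic (square-root) branch point.

The term (1/2)*sqrt(1 - ω/(9/10)) has argument 1 - 9/10/(9/10) = 0 at 9/10: a square-root (algebraic, two-sheeted) branch point; the remaining terms are analytic or single-valued there.


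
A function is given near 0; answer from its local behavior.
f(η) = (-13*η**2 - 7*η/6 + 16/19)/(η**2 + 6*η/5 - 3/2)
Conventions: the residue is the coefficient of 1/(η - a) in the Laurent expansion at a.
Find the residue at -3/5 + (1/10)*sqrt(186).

The residue is 433/60 - (6488/8835)*sqrt(186).

The factor η**2 + 6*η/5 - 3/2 splits as (η - a)(η - a') with a = -3/5 + (1/10)*sqrt(186), a' = -3/5 - (1/10)*sqrt(186). At the order-1 pole a set g(η) = (η - a)*f(η) = [-13*η**2 - 7*η/6 + 16/19] / (η - a').
Simple pole: residue = g(a) at a = -3/5 + (1/10)*sqrt(186), which is 433/60 - (6488/8835)*sqrt(186).


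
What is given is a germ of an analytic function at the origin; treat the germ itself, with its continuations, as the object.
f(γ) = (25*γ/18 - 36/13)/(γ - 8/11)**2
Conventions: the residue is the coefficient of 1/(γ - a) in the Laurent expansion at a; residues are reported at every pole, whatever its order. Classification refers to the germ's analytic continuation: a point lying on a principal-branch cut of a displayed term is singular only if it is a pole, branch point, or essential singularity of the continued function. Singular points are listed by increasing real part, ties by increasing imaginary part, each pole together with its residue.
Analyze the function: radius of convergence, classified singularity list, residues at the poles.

Denominator factor (γ - 8/11)^2: pole of order 2 at 8/11, modulus 8/11.
The radius of convergence is the smallest modulus among the singular points: 8/11.
At the order-2 pole 8/11 set g(γ) = (γ - (8/11))^2*f(γ) = 25*γ/18 - 36/13.
Order-2 pole: residue = g'(a); g'(8/11) = 25/18, so the residue is 25/18.

Radius of convergence at 0: 8/11.
At 8/11: a pole of order 2; residue 25/18.


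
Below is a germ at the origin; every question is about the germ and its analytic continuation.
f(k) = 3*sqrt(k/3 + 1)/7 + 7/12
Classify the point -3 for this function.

The term (3/7)*sqrt(1 - k/(-3)) has argument 1 - -3/(-3) = 0 at -3: a square-root (algebraic, two-sheeted) branch point; the remaining terms are analytic or single-valued there.

The point is an algebraic (square-root) branch point.


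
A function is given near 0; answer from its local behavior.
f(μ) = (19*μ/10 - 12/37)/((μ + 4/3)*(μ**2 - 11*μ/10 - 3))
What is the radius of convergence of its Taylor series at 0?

The radius of convergence is -11/20 + (1/20)*sqrt(1321).

Denominator factor (μ**2 - 11*μ/10 - 3): discriminant 1321/100, real irrational roots 11/20 + (1/20)*sqrt(1321) and 11/20 - (1/20)*sqrt(1321); poles of order 1, moduli 11/20 + (1/20)*sqrt(1321) and -11/20 + (1/20)*sqrt(1321).
Denominator factor (μ + 4/3): pole of order 1 at -4/3, modulus 4/3.
The radius of convergence is the smallest modulus among the singular points: -11/20 + (1/20)*sqrt(1321).


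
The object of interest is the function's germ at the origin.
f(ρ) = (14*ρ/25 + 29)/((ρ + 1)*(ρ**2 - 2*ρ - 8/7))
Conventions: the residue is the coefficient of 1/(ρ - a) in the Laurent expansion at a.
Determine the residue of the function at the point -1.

At the order-1 pole -1 set g(ρ) = (ρ - (-1))*f(ρ) = (14*ρ/25 + 29)/(ρ**2 - 2*ρ - 8/7).
Simple pole: residue = g(a) at a = -1, which is 4977/325.

The residue is 4977/325.


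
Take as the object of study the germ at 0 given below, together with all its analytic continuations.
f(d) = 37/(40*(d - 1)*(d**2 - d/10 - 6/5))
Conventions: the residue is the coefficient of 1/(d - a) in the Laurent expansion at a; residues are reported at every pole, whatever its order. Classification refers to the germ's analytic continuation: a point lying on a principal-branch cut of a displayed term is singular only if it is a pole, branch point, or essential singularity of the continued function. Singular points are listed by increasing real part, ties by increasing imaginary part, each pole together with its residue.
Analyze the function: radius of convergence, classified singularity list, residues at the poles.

Radius of convergence at 0: 1.
At 1/20 - (1/20)*sqrt(481): a pole of order 1; residue 37/24 - (19/312)*sqrt(481).
At 1: a pole of order 1; residue -37/12.
At 1/20 + (1/20)*sqrt(481): a pole of order 1; residue 37/24 + (19/312)*sqrt(481).

Denominator factor (d**2 - d/10 - 6/5): discriminant 481/100, real irrational roots 1/20 + (1/20)*sqrt(481) and 1/20 - (1/20)*sqrt(481); poles of order 1, moduli 1/20 + (1/20)*sqrt(481) and -1/20 + (1/20)*sqrt(481).
Denominator factor (d - 1): pole of order 1 at 1, modulus 1.
The radius of convergence is the smallest modulus among the singular points: 1.
The factor d**2 - d/10 - 6/5 splits as (d - a)(d - a') with a = 1/20 - (1/20)*sqrt(481), a' = 1/20 + (1/20)*sqrt(481). At the order-1 pole a set g(d) = (d - a)*f(d) = [37/(40*(d - 1))] / (d - a').
Simple pole: residue = g(a) at a = 1/20 - (1/20)*sqrt(481), which is 37/24 - (19/312)*sqrt(481).
At the order-1 pole 1 set g(d) = (d - (1))*f(d) = 37/(40*(d**2 - d/10 - 6/5)).
Simple pole: residue = g(a) at a = 1, which is -37/12.
The factor d**2 - d/10 - 6/5 splits as (d - a)(d - a') with a = 1/20 + (1/20)*sqrt(481), a' = 1/20 - (1/20)*sqrt(481). At the order-1 pole a set g(d) = (d - a)*f(d) = [37/(40*(d - 1))] / (d - a').
Simple pole: residue = g(a) at a = 1/20 + (1/20)*sqrt(481), which is 37/24 + (19/312)*sqrt(481).
List the singular points by increasing real part (a conjugate pair: the negative imaginary part first).


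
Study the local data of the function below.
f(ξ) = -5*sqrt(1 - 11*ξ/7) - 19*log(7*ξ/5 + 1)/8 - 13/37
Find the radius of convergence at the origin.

Branch term (-19/8)*log(1 - ξ/(-5/7)): its argument vanishes at ξ = -5/7, a logarithmic branch point, modulus 5/7.
Branch term (-5)*sqrt(1 - ξ/(7/11)): its argument vanishes at ξ = 7/11, a square-root branch point, modulus 7/11.
The radius of convergence is the smallest modulus among the singular points: 7/11.

The radius of convergence is 7/11.


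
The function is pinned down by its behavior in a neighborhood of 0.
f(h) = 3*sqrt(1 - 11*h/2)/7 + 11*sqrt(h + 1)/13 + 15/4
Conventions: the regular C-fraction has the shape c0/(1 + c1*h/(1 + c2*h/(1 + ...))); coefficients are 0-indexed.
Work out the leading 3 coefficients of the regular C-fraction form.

The regular C-fraction coefficients are [1829/364, 275/1829, -890853/365800].

Taylor coefficients (expand at 0): a_0 = 1829/364, a_1 = -275/364, a_2 = -5027/2912.
c0 = a_0 = 1829/364. Peel one level at a time: if S = 1 + c*h/S' with S'(0) = 1, then c is the h-coefficient of S and S' = c*h/(S - 1).
S_1 = c0/f = 1 + (275/1829)*h + (9799383/26761928)*h^2 + ...; c1 = 275/1829.
S_2 = c1*h/(S_1 - 1) = 1 + (-890853/365800)*h + ...; c2 = -890853/365800.


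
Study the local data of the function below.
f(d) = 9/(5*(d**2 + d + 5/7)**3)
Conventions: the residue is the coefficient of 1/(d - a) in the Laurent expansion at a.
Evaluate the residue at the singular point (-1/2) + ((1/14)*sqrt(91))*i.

The residue is -((2646/10985)*sqrt(91))*i.

The factor d**2 + d + 5/7 splits as (d - a)(d - a') with a = (-1/2) + ((1/14)*sqrt(91))*i, a' = (-1/2) - ((1/14)*sqrt(91))*i. At the order-3 pole a set g(d) = (d - a)^3*f(d) = [9/5] / (d - a')^3.
Order-3 pole: residue = g''(a)/2; g''((-1/2) + ((1/14)*sqrt(91))*i) = -((5292/10985)*sqrt(91))*i, so the residue is -((2646/10985)*sqrt(91))*i.


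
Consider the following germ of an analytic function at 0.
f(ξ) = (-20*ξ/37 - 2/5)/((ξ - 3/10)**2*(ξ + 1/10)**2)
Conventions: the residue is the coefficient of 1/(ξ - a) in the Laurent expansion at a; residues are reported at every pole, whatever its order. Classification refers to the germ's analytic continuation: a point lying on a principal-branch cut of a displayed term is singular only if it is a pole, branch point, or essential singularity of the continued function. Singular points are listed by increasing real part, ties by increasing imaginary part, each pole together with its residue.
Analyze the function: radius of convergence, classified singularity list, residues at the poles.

Denominator factor (ξ - 3/10)^2: pole of order 2 at 3/10, modulus 3/10.
Denominator factor (ξ + 1/10)^2: pole of order 2 at -1/10, modulus 1/10.
The radius of convergence is the smallest modulus among the singular points: 1/10.
At the order-2 pole -1/10 set g(ξ) = (ξ - (-1/10))^2*f(ξ) = (-20*ξ/37 - 2/5)/(ξ - 3/10)**2.
Order-2 pole: residue = g'(a); g'(-1/10) = -525/37, so the residue is -525/37.
At the order-2 pole 3/10 set g(ξ) = (ξ - (3/10))^2*f(ξ) = (-20*ξ/37 - 2/5)/(ξ + 1/10)**2.
Order-2 pole: residue = g'(a); g'(3/10) = 525/37, so the residue is 525/37.
List the singular points by increasing real part (a conjugate pair: the negative imaginary part first).

Radius of convergence at 0: 1/10.
At -1/10: a pole of order 2; residue -525/37.
At 3/10: a pole of order 2; residue 525/37.


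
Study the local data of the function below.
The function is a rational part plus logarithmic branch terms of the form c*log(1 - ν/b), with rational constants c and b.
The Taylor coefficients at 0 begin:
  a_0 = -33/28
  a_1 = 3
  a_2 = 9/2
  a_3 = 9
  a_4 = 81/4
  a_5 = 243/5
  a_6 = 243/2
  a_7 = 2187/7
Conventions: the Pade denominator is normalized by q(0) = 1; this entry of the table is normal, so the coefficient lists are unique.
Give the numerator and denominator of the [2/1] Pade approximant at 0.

The Pade approximant has numerator coefficients [-33/28, 75/14, -3/2]; denominator coefficients [1, -2].

Taylor coefficients needed (read off): a_0 = -33/28, a_1 = 3, a_2 = 9/2, a_3 = 9.
Write the denominator as Q(ν) = 1 + q1*ν. Requiring Q*f - P = O(ν^4) with deg P <= 2 kills the coefficients of ν^3..ν^3 in Q*f:
  ν^3: a_3 + q1*a_2 = 0, i.e. 9 + (9/2)*q1 = 0.
Solving this linear system: q1 = -2.
The numerator is Q*f truncated at degree 2: P0 = a_0 = -33/28; P1 = a_1 + q1*a_0 = 75/14; P2 = a_2 + q1*a_1 = -3/2.


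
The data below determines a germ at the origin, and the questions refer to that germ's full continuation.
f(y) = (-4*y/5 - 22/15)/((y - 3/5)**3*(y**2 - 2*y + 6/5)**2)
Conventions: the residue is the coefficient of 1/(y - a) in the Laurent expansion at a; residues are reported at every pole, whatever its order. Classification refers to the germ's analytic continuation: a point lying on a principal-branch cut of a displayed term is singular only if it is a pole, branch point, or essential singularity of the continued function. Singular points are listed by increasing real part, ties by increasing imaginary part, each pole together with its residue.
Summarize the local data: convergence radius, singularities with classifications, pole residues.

Denominator factor (y - 3/5)^3: pole of order 3 at 3/5, modulus 3/5.
Denominator factor (y**2 - 2*y + 6/5)^2: discriminant -4/5, complex-conjugate roots (1) + ((1/5)*sqrt(5))*i and (1) - ((1/5)*sqrt(5))*i; poles of order 2, moduli (1/5)*sqrt(30) and (1/5)*sqrt(30).
The radius of convergence is the smallest modulus among the singular points: 3/5.
At the order-3 pole 3/5 set g(y) = (y - (3/5))^3*f(y) = (-4*y/5 - 22/15)/(y**2 - 2*y + 6/5)**2.
Order-3 pole: residue = g''(a)/2; g''(3/5) = -2185000/6561, so the residue is -1092500/6561.
The factor y**2 - 2*y + 6/5 splits as (y - a)(y - a') with a = (1) - ((1/5)*sqrt(5))*i, a' = (1) + ((1/5)*sqrt(5))*i. At the order-2 pole a set g(y) = (y - a)^2*f(y) = [(-4*y/5 - 22/15)/(y - 3/5)**3] / (y - a')^2.
Order-2 pole: residue = g'(a); g'((1) - ((1/5)*sqrt(5))*i) = (546250/6561) + ((83000/6561)*sqrt(5))*i, so the residue is (546250/6561) + ((83000/6561)*sqrt(5))*i.
The factor y**2 - 2*y + 6/5 splits as (y - a)(y - a') with a = (1) + ((1/5)*sqrt(5))*i, a' = (1) - ((1/5)*sqrt(5))*i. At the order-2 pole a set g(y) = (y - a)^2*f(y) = [(-4*y/5 - 22/15)/(y - 3/5)**3] / (y - a')^2.
Order-2 pole: residue = g'(a); g'((1) + ((1/5)*sqrt(5))*i) = (546250/6561) - ((83000/6561)*sqrt(5))*i, so the residue is (546250/6561) - ((83000/6561)*sqrt(5))*i.
List the singular points by increasing real part (a conjugate pair: the negative imaginary part first).

Radius of convergence at 0: 3/5.
At 3/5: a pole of order 3; residue -1092500/6561.
At (1) - ((1/5)*sqrt(5))*i: a pole of order 2; residue (546250/6561) + ((83000/6561)*sqrt(5))*i.
At (1) + ((1/5)*sqrt(5))*i: a pole of order 2; residue (546250/6561) - ((83000/6561)*sqrt(5))*i.


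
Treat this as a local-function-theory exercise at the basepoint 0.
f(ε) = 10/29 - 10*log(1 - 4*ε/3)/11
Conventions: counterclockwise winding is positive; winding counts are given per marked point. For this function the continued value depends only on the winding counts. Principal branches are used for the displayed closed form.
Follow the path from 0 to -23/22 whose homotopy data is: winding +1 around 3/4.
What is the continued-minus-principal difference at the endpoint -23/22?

Continued minus principal equals -(20/11)*pi*i.

The rational part is single-valued and drops out of the difference; each branch term changes only by its own monodromy.
(-10/11)*log(1 - ε/(3/4)): each positive loop around 3/4 adds 2*pi*i to the log, so winding +1 contributes (-10/11)*(1)*2*pi*i = -(20/11)*pi*i.
Summing the contributions at ε = -23/22 gives -(20/11)*pi*i.


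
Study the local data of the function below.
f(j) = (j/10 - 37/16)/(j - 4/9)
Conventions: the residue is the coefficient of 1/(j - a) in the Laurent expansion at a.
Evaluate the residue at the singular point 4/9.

At the order-1 pole 4/9 set g(j) = (j - (4/9))*f(j) = j/10 - 37/16.
Simple pole: residue = g(a) at a = 4/9, which is -1633/720.

The residue is -1633/720.


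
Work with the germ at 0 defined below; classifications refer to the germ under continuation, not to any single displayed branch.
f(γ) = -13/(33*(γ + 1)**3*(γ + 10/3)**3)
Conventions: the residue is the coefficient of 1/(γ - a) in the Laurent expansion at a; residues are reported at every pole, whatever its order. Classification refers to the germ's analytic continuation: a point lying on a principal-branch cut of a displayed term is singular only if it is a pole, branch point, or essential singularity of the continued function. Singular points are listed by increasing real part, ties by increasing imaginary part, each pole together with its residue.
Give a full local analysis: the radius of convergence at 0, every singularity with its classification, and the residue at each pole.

Denominator factor (γ + 10/3)^3: pole of order 3 at -10/3, modulus 10/3.
Denominator factor (γ + 1)^3: pole of order 3 at -1, modulus 1.
The radius of convergence is the smallest modulus among the singular points: 1.
At the order-3 pole -10/3 set g(γ) = (γ - (-10/3))^3*f(γ) = -13/(33*(γ + 1)**3).
Order-3 pole: residue = g''(a)/2; g''(-10/3) = 12636/184877, so the residue is 6318/184877.
At the order-3 pole -1 set g(γ) = (γ - (-1))^3*f(γ) = -13/(33*(γ + 10/3)**3).
Order-3 pole: residue = g''(a)/2; g''(-1) = -12636/184877, so the residue is -6318/184877.
List the singular points by increasing real part (a conjugate pair: the negative imaginary part first).

Radius of convergence at 0: 1.
At -10/3: a pole of order 3; residue 6318/184877.
At -1: a pole of order 3; residue -6318/184877.
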